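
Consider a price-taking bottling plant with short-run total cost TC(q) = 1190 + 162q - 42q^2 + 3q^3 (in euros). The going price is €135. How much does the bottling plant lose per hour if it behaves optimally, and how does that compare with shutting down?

Profit = -€218 at q = 9

AVC = 162 - 42q + 3q^2 has its minimum €15 at q = 7; price €135 clears that bar, so the firm operates.
With MC = 162 - 84q + 9q^2, P = MC on the upward-sloping part at q* = 9.
TR = 135·9 = 1215. TC = 1190 + 243 = 1433. Profit = 1215 − 1433 = -€218.
By producing, the firm covers all variable cost plus €972 of fixed cost; shutting down would lose the full €1190.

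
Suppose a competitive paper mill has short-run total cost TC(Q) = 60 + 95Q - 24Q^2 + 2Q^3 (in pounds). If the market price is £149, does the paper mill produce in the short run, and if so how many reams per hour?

Produce at Q = 9

Strip out fixed cost: VC = 95Q - 24Q^2 + 2Q^3. Then AVC = 95 - 24Q + 2Q^2 and MC = 95 - 48Q + 6Q^2.
AVC hits its minimum where MC = AVC, at Q = 6, giving min AVC = 95 - 24·6 + 2·6^2 = £23.
Since P = £149 ≥ min AVC = £23, price covers variable cost and the firm should produce.
P = MC gives -54 - 48Q + 6Q^2 = 0, with roots -1 and 9. Take the larger (rising MC): Q* = 9.
Check: AVC at Q = 9 is £41 ≤ P, so revenue covers variable cost.
Profit = P·Q − TC = 149·9 − 429 = £912.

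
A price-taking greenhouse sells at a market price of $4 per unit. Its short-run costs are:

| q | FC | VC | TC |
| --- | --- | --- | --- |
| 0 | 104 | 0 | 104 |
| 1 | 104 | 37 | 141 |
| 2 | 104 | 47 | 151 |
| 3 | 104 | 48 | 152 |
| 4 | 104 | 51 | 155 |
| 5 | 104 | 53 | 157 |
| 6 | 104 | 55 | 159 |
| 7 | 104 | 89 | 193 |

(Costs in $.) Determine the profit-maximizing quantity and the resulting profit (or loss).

Tabulate TR − TC: q=0: -104; q=1: -137; q=2: -143; q=3: -140; q=4: -139; q=5: -137; q=6: -135; q=7: -165.
Profit is highest at q = 0. Equivalently, the lowest AVC in the table is 55/6 ≈ $9.17 at q = 6, and P = $4 falls below it — price never covers variable cost, so the firm shuts down and loses only its fixed cost.

q = 0 (shut down); profit = -$104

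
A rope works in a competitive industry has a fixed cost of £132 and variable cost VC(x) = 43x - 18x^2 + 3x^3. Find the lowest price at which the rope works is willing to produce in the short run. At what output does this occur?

The firm shuts down when price falls below the minimum of average variable cost. AVC = VC/x = 43 - 18x + 3x^2.
At the minimum of AVC, MC = AVC. MC = 43 - 36x + 9x^2; setting MC = AVC gives 6x^2 - 18x = 0, so x = 3. min AVC = 16.
So the shutdown price is £16.

£16 per unit, at x = 3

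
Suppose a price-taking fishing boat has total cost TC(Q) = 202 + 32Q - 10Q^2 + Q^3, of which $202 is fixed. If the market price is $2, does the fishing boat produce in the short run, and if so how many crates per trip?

From TC, MC = TC'(Q) = 32 - 20Q + 3Q^2 and AVC = VC/Q = 32 - 10Q + Q^2.
AVC hits its minimum where MC = AVC, at Q = 5, giving min AVC = 32 - 10·5 + 5^2 = $7.
Since P = $2 < min AVC = $7, price fails to cover variable cost at any output.
Shutting down limits the loss to fixed cost, $202.

Shut down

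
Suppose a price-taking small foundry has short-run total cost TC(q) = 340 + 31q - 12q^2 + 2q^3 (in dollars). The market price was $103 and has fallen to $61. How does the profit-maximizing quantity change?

MC = 31 - 24q + 6q^2; the shutdown threshold is min AVC = $13 (at q = 3).
With P = $103 above the shutdown price, P = MC gives q = 6.
At P = $61 ≥ min AVC, set P = MC: q = 5. The firm stays open but cuts output.

Output falls from 6 to 5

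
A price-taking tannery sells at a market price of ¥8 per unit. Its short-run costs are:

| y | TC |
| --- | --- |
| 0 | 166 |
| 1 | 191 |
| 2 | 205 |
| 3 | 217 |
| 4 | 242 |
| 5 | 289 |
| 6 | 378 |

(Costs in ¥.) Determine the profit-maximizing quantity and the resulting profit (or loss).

y = 0 (shut down); profit = -¥166

Tabulate TR − TC: y=0: -166; y=1: -183; y=2: -189; y=3: -193; y=4: -210; y=5: -249; y=6: -330.
Profit is highest at y = 0. Equivalently, the lowest AVC in the table is 51/3 ≈ ¥17 at y = 3, and P = ¥8 falls below it — price never covers variable cost, so the firm shuts down and loses only its fixed cost.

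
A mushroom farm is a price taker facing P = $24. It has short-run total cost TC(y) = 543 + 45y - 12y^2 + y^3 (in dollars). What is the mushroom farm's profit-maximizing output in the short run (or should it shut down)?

Produce at y = 7

Strip out fixed cost: VC = 45y - 12y^2 + y^3. Then AVC = 45 - 12y + y^2 and MC = 45 - 24y + 3y^2.
The AVC parabola has its vertex at y = 12/2 = 6, where AVC = 45 - 12·6 + 6^2 = $9.
Because $24 ≥ $9, revenue can cover variable cost; the firm operates.
Solving P = MC: 21 - 24y + 3y^2 = 0 ⇒ y = 1 or 7. On the upward-sloping branch, y* = 7.
Check: AVC at y = 7 is $10 ≤ P, so revenue covers variable cost.
Profit = P·y − TC = 24·7 − 613 = -$445, a loss, but smaller than the $543 fixed cost the firm would lose by shutting down.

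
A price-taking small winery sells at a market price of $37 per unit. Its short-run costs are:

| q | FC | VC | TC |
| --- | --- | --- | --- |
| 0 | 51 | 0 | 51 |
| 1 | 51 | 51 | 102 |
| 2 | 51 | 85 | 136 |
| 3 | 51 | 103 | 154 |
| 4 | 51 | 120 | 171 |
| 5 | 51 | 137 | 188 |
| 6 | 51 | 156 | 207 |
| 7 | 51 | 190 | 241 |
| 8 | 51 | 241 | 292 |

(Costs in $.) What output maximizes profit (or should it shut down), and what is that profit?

Compute π = P·q − TC at each output: q=0: -51; q=1: -65; q=2: -62; q=3: -43; q=4: -23; q=5: -3; q=6: 15; q=7: 18; q=8: 4.
Profit is maximized at q = 7. AVC there is 190/7 = $27.14 ≤ P, so producing beats shutting down (which would give -$51).

q = 7; profit = $18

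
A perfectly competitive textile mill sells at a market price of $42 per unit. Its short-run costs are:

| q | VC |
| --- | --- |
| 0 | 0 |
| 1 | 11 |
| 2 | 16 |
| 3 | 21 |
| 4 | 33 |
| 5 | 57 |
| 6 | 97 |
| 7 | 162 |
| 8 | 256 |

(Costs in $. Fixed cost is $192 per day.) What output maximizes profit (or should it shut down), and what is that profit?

q = 6; profit = -$37

Profit at each row (π = 42q − TC): q=0: -192; q=1: -161; q=2: -124; q=3: -87; q=4: -57; q=5: -39; q=6: -37; q=7: -60; q=8: -112.
Profit is maximized at q = 6. AVC there is 97/6 = $16.17 ≤ P, so producing beats shutting down (which would give -$192).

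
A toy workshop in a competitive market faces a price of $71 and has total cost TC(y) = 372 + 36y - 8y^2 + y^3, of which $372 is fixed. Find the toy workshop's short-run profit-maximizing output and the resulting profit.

Profit = -$78 at y = 7

AVC = 36 - 8y + y^2 has its minimum $20 at y = 4; price $71 clears that bar, so the firm operates.
MC = 36 - 16y + 3y^2. Setting P = MC and taking the root on the rising branch gives y* = 7.
TR = 71·7 = 497. TC = 372 + 203 = 575. Profit = 497 − 575 = -$78.
By producing, the firm covers all variable cost plus $294 of fixed cost; shutting down would lose the full $372.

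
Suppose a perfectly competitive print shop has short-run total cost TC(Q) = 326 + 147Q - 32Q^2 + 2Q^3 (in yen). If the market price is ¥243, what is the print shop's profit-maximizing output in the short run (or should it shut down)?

Strip out fixed cost: VC = 147Q - 32Q^2 + 2Q^3. Then AVC = 147 - 32Q + 2Q^2 and MC = 147 - 64Q + 6Q^2.
AVC is minimized where dAVC/dQ = -32 + 4Q = 0, at Q = 8; min AVC = 147 - 32·8 + 2·8^2 = ¥19.
Since P = ¥243 ≥ min AVC = ¥19, price covers variable cost and the firm should produce.
Solving P = MC: -96 - 64Q + 6Q^2 = 0 ⇒ Q = -4/3 or 12. On the upward-sloping branch, Q* = 12.
Check: AVC at Q = 12 is ¥51 ≤ P, so revenue covers variable cost.
Profit = P·Q − TC = 243·12 − 938 = ¥1978.

Produce at Q = 12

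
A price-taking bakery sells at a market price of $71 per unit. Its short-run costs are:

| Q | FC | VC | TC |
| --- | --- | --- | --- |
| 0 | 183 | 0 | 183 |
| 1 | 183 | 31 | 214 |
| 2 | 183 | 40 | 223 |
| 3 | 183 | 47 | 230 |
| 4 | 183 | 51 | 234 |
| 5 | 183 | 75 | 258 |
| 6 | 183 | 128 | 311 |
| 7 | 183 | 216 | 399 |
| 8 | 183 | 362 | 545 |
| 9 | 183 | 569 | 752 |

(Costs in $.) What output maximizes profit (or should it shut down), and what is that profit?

Profit at each row (π = 71Q − TC): Q=0: -183; Q=1: -143; Q=2: -81; Q=3: -17; Q=4: 50; Q=5: 97; Q=6: 115; Q=7: 98; Q=8: 23; Q=9: -113.
Profit is maximized at Q = 6. AVC there is 128/6 = $21.33 ≤ P, so producing beats shutting down (which would give -$183).

Q = 6; profit = $115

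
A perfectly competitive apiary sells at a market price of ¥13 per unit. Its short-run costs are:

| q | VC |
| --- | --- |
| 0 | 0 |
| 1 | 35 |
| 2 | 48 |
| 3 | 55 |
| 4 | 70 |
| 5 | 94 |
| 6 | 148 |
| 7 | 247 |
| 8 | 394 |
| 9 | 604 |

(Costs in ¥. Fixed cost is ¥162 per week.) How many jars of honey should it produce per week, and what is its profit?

q = 0 (shut down); profit = -¥162

Profit at each row (π = 13q − TC): q=0: -162; q=1: -184; q=2: -184; q=3: -178; q=4: -180; q=5: -191; q=6: -232; q=7: -318; q=8: -452; q=9: -649.
Profit is highest at q = 0. Equivalently, the lowest AVC in the table is 70/4 ≈ ¥17.50 at q = 4, and P = ¥13 falls below it — price never covers variable cost, so the firm shuts down and loses only its fixed cost.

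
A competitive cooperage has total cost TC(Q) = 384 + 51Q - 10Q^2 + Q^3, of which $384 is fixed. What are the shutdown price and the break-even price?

Shutdown price = $26; break-even price = $83

Shutdown price = min AVC. AVC = 51 - 10Q + Q^2, with vertex at Q = 5 and minimum $26.
ATC = 384/Q + 51 - 10Q + Q^2. Setting dATC/dQ = −384/Q^2 − 10 + 2Q = 0 gives Q = 8 (since 2·8^3 − 10·8^2 = 384).
min ATC = 384/8 + 51 − 10·8 + 8^2 = $83. That is the break-even price.
For $26 ≤ P < $83 the firm produces at a loss; below $26 it shuts down.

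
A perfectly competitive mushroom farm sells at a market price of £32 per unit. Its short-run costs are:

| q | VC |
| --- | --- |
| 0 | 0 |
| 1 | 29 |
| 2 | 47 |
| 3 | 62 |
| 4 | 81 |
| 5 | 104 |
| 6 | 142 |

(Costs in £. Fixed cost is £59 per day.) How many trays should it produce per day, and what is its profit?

q = 5; profit = -£3

Profit at each row (π = 32q − TC): q=0: -59; q=1: -56; q=2: -42; q=3: -25; q=4: -12; q=5: -3; q=6: -9.
Profit is maximized at q = 5. AVC there is 104/5 = £20.80 ≤ P, so producing beats shutting down (which would give -£59).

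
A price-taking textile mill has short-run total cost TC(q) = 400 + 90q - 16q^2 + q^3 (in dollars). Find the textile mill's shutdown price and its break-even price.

AVC = 90 - 16q + q^2; minimized at q = 8, giving min AVC = $26. That is the shutdown price.
ATC = 400/q + 90 - 16q + q^2. Setting dATC/dq = −400/q^2 − 16 + 2q = 0 gives q = 10 (since 2·10^3 − 16·10^2 = 400).
min ATC = 400/10 + 90 − 16·10 + 10^2 = $70. That is the break-even price.
Between these two prices the firm operates at a loss; above $70 it earns a profit.

Shutdown price = $26; break-even price = $70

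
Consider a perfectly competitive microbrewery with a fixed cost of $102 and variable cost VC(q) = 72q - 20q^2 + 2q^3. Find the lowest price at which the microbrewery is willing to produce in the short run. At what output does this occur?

$22 per unit, at q = 5

Short-run supply begins at min AVC. From VC = 72q - 20q^2 + 2q^3, AVC = 72 - 20q + 2q^2.
dAVC/dq = -20 + 4q = 0 gives q = 5. min AVC = 72 - 20·5 + 2·5^2 = 22.
For P < $22 the firm produces nothing.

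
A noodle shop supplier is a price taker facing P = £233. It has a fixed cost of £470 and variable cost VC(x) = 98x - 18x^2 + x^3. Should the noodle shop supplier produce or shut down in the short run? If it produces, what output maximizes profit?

Produce at x = 15

Variable cost is VC = 98x - 18x^2 + x^3, so AVC = VC/x = 98 - 18x + x^2 and MC = dTC/dx = 98 - 36x + 3x^2.
The AVC parabola has its vertex at x = 18/2 = 9, where AVC = 98 - 18·9 + 9^2 = £17.
Because £233 ≥ £17, revenue can cover variable cost; the firm operates.
P = MC gives -135 - 36x + 3x^2 = 0, with roots -3 and 15. Take the larger (rising MC): x* = 15.
Check: AVC at x = 15 is £53 ≤ P, so revenue covers variable cost.
Profit = P·x − TC = 233·15 − 1265 = £2230.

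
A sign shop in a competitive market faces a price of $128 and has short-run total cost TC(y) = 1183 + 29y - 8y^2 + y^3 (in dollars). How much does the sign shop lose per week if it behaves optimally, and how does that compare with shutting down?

AVC = 29 - 8y + y^2; min AVC = $13 at y = 4. Since P = $128 ≥ min AVC, the firm produces.
MC = 29 - 16y + 3y^2. Setting P = MC and taking the root on the rising branch gives y* = 9.
TR = 128·9 = 1152. TC = 1183 + 342 = 1525. Profit = 1152 − 1525 = -$373.
That loss of $373 beats the $1183 the firm would lose by shutting down; producing recovers $810 of fixed cost.

Profit = -$373 at y = 9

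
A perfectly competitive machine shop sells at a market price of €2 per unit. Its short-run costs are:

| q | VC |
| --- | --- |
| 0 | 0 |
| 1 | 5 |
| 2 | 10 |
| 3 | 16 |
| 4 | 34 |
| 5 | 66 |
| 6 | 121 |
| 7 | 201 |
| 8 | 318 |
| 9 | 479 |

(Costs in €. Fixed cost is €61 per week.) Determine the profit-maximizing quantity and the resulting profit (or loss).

q = 0 (shut down); profit = -€61

Compute π = P·q − TC at each output: q=0: -61; q=1: -64; q=2: -67; q=3: -71; q=4: -87; q=5: -117; q=6: -170; q=7: -248; q=8: -363; q=9: -522.
Profit is highest at q = 0. Equivalently, the lowest AVC in the table is 5/1 ≈ €5 at q = 1, and P = €2 falls below it — price never covers variable cost, so the firm shuts down and loses only its fixed cost.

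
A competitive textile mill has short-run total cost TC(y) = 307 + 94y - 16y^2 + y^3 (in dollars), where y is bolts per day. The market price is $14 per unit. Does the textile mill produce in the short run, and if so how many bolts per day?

Shut down

From TC, MC = TC'(y) = 94 - 32y + 3y^2 and AVC = VC/y = 94 - 16y + y^2.
AVC is minimized where dAVC/dy = -16 + 2y = 0, at y = 8; min AVC = 94 - 16·8 + 8^2 = $30.
With P < min AVC ($14 < $30), every unit sold adds to the loss.
Shutting down limits the loss to fixed cost, $307.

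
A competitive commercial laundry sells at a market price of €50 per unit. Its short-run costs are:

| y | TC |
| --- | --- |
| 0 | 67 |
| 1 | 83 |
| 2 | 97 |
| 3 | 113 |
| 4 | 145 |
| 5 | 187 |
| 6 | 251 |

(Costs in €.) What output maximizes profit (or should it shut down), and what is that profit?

y = 5; profit = €63

Compute π = P·y − TC at each output: y=0: -67; y=1: -33; y=2: 3; y=3: 37; y=4: 55; y=5: 63; y=6: 49.
Profit is maximized at y = 5. AVC there is 120/5 = €24 ≤ P, so producing beats shutting down (which would give -€67).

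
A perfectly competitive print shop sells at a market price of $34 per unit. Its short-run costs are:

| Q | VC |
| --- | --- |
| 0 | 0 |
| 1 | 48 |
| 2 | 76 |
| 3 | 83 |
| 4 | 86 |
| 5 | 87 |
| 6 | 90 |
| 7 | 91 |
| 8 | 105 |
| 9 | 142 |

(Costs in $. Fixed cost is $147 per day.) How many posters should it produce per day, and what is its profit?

Compute π = P·Q − TC at each output: Q=0: -147; Q=1: -161; Q=2: -155; Q=3: -128; Q=4: -97; Q=5: -64; Q=6: -33; Q=7: 0; Q=8: 20; Q=9: 17.
Profit is maximized at Q = 8. AVC there is 105/8 = $13.12 ≤ P, so producing beats shutting down (which would give -$147).

Q = 8; profit = $20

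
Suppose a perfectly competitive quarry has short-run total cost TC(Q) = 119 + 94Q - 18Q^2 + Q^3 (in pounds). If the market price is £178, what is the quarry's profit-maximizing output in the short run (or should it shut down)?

Produce at Q = 14

Variable cost is VC = 94Q - 18Q^2 + Q^3, so AVC = VC/Q = 94 - 18Q + Q^2 and MC = dTC/dQ = 94 - 36Q + 3Q^2.
AVC hits its minimum where MC = AVC, at Q = 9, giving min AVC = 94 - 18·9 + 9^2 = £13.
Because £178 ≥ £13, revenue can cover variable cost; the firm operates.
P = MC gives -84 - 36Q + 3Q^2 = 0, with roots -2 and 14. Take the larger (rising MC): Q* = 14.
Check: AVC at Q = 14 is £38 ≤ P, so revenue covers variable cost.
Profit = P·Q − TC = 178·14 − 651 = £1841.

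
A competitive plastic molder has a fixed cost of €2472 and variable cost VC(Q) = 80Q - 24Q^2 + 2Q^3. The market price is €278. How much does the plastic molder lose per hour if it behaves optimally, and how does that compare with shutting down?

AVC = 80 - 24Q + 2Q^2 has its minimum €8 at Q = 6; price €278 clears that bar, so the firm operates.
MC = 80 - 48Q + 6Q^2. Setting P = MC and taking the root on the rising branch gives Q* = 11.
TR = 278·11 = 3058. TC = 2472 + 638 = 3110. Profit = 3058 − 3110 = -€52.
By producing, the firm covers all variable cost plus €2420 of fixed cost; shutting down would lose the full €2472.

Profit = -€52 at Q = 11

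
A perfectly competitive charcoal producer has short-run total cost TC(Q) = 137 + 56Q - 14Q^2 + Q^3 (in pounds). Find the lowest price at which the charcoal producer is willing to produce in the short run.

Short-run supply begins at min AVC. From VC = 56Q - 14Q^2 + Q^3, AVC = 56 - 14Q + Q^2.
dAVC/dQ = -14 + 2Q = 0 gives Q = 7. min AVC = 56 - 14·7 + 7^2 = 7.
So the shutdown price is £7.

£7 per unit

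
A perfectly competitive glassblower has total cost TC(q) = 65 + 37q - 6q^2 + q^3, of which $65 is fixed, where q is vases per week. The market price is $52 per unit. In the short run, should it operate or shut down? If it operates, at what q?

Produce at q = 5

Strip out fixed cost: VC = 37q - 6q^2 + q^3. Then AVC = 37 - 6q + q^2 and MC = 37 - 12q + 3q^2.
The AVC parabola has its vertex at q = 6/2 = 3, where AVC = 37 - 6·3 + 3^2 = $28.
P = $52 exceeds min AVC = $28, so the firm stays open.
P = MC gives -15 - 12q + 3q^2 = 0, with roots -1 and 5. Take the larger (rising MC): q* = 5.
Check: AVC at q = 5 is $32 ≤ P, so revenue covers variable cost.
Profit = P·q − TC = 52·5 − 225 = $35.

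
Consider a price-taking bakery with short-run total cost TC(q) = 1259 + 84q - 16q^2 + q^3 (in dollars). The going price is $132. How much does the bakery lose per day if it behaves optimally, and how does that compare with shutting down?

Profit = -$107 at q = 12

AVC = 84 - 16q + q^2 has its minimum $20 at q = 8; price $132 clears that bar, so the firm operates.
With MC = 84 - 32q + 3q^2, P = MC on the upward-sloping part at q* = 12.
TR = 132·12 = 1584. TC = 1259 + 432 = 1691. Profit = 1584 − 1691 = -$107.
Shutting down would mean losing the fixed cost of $1259, so operating at a loss of $107 is better by $1152.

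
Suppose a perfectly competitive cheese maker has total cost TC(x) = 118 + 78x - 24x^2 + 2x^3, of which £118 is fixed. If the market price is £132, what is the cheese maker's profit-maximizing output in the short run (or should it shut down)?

Produce at x = 9

Variable cost is VC = 78x - 24x^2 + 2x^3, so AVC = VC/x = 78 - 24x + 2x^2 and MC = dTC/dx = 78 - 48x + 6x^2.
The AVC parabola has its vertex at x = 24/4 = 6, where AVC = 78 - 24·6 + 2·6^2 = £6.
P = £132 exceeds min AVC = £6, so the firm stays open.
P = MC gives -54 - 48x + 6x^2 = 0, with roots -1 and 9. Take the larger (rising MC): x* = 9.
Check: AVC at x = 9 is £24 ≤ P, so revenue covers variable cost.
Profit = P·x − TC = 132·9 − 334 = £854.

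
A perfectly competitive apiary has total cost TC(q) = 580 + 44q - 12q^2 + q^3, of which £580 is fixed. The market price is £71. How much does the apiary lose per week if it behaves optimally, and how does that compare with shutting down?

AVC = 44 - 12q + q^2 has its minimum £8 at q = 6; price £71 clears that bar, so the firm operates.
With MC = 44 - 24q + 3q^2, P = MC on the upward-sloping part at q* = 9.
TR = 71·9 = 639. TC = 580 + 153 = 733. Profit = 639 − 733 = -£94.
That loss of £94 beats the £580 the firm would lose by shutting down; producing recovers £486 of fixed cost.

Profit = -£94 at q = 9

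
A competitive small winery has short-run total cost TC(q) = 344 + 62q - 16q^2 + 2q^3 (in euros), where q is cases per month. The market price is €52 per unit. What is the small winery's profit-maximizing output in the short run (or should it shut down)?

Variable cost is VC = 62q - 16q^2 + 2q^3, so AVC = VC/q = 62 - 16q + 2q^2 and MC = dTC/dq = 62 - 32q + 6q^2.
AVC hits its minimum where MC = AVC, at q = 4, giving min AVC = 62 - 16·4 + 2·4^2 = €30.
Since P = €52 ≥ min AVC = €30, price covers variable cost and the firm should produce.
Solving P = MC: 10 - 32q + 6q^2 = 0 ⇒ q = 1/3 or 5. On the upward-sloping branch, q* = 5.
Check: AVC at q = 5 is €32 ≤ P, so revenue covers variable cost.
Profit = P·q − TC = 52·5 − 504 = -€244, a loss, but smaller than the €344 fixed cost the firm would lose by shutting down.

Produce at q = 5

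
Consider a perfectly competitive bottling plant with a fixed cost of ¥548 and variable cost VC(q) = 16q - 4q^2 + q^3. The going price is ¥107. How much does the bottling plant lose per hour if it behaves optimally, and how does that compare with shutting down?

Profit = -¥58 at q = 7

AVC = 16 - 4q + q^2; min AVC = ¥12 at q = 2. Since P = ¥107 ≥ min AVC, the firm produces.
With MC = 16 - 8q + 3q^2, P = MC on the upward-sloping part at q* = 7.
TR = 107·7 = 749. TC = 548 + 259 = 807. Profit = 749 − 807 = -¥58.
That loss of ¥58 beats the ¥548 the firm would lose by shutting down; producing recovers ¥490 of fixed cost.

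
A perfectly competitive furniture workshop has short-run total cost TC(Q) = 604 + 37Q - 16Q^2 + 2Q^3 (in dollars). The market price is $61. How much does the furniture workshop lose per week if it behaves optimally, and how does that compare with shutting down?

AVC = 37 - 16Q + 2Q^2; min AVC = $5 at Q = 4. Since P = $61 ≥ min AVC, the firm produces.
MC = 37 - 32Q + 6Q^2. Setting P = MC and taking the root on the rising branch gives Q* = 6.
TR = 61·6 = 366. TC = 604 + 78 = 682. Profit = 366 − 682 = -$316.
That loss of $316 beats the $604 the firm would lose by shutting down; producing recovers $288 of fixed cost.

Profit = -$316 at Q = 6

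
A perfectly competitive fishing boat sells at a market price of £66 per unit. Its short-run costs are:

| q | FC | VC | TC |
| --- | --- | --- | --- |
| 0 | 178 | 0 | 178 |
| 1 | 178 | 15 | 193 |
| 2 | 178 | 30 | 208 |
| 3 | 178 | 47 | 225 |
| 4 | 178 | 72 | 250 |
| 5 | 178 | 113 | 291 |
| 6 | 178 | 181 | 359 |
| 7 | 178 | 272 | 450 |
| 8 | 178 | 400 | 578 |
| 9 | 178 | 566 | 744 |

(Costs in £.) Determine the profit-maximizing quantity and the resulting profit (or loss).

q = 5; profit = £39

Compute π = P·q − TC at each output: q=0: -178; q=1: -127; q=2: -76; q=3: -27; q=4: 14; q=5: 39; q=6: 37; q=7: 12; q=8: -50; q=9: -150.
Profit is maximized at q = 5. AVC there is 113/5 = £22.60 ≤ P, so producing beats shutting down (which would give -£178).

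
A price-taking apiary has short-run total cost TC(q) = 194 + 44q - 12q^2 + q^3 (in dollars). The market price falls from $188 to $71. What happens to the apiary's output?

AVC = 44 - 12q + q^2, minimized at q = 6 where min AVC = $8. MC = 44 - 24q + 3q^2.
With P = $188 above the shutdown price, P = MC gives q = 12.
At P = $71 ≥ min AVC, set P = MC: q = 9. The firm stays open but cuts output.

Output falls from 12 to 9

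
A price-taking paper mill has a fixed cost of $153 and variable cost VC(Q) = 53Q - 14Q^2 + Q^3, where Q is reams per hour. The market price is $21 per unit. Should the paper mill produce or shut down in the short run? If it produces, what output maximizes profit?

Produce at Q = 8

From TC, MC = TC'(Q) = 53 - 28Q + 3Q^2 and AVC = VC/Q = 53 - 14Q + Q^2.
AVC is minimized where dAVC/dQ = -14 + 2Q = 0, at Q = 7; min AVC = 53 - 14·7 + 7^2 = $4.
Since P = $21 ≥ min AVC = $4, price covers variable cost and the firm should produce.
P = MC gives 32 - 28Q + 3Q^2 = 0, with roots 4/3 and 8. Take the larger (rising MC): Q* = 8.
Check: AVC at Q = 8 is $5 ≤ P, so revenue covers variable cost.
Profit = P·Q − TC = 21·8 − 193 = -$25, a loss, but smaller than the $153 fixed cost the firm would lose by shutting down.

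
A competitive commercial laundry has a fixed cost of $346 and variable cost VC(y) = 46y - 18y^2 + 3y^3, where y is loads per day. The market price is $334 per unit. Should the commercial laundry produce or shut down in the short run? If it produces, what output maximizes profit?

From TC, MC = TC'(y) = 46 - 36y + 9y^2 and AVC = VC/y = 46 - 18y + 3y^2.
The AVC parabola has its vertex at y = 18/6 = 3, where AVC = 46 - 18·3 + 3·3^2 = $19.
Because $334 ≥ $19, revenue can cover variable cost; the firm operates.
Set P = MC: 334 = 46 - 36y + 9y^2 → -288 - 36y + 9y^2 = 0. The roots are y = -4 and y = 8; the profit-maximizing output is on the rising part of MC, so y* = 8.
Check: AVC at y = 8 is $94 ≤ P, so revenue covers variable cost.
Profit = P·y − TC = 334·8 − 1098 = $1574.

Produce at y = 8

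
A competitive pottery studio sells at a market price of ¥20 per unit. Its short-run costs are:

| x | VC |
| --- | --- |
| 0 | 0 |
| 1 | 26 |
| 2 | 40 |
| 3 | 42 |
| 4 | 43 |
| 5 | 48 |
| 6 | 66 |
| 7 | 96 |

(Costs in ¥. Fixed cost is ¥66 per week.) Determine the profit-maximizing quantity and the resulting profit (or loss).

x = 6; profit = -¥12

Profit at each row (π = 20x − TC): x=0: -66; x=1: -72; x=2: -66; x=3: -48; x=4: -29; x=5: -14; x=6: -12; x=7: -22.
Profit is maximized at x = 6. AVC there is 66/6 = ¥11 ≤ P, so producing beats shutting down (which would give -¥66).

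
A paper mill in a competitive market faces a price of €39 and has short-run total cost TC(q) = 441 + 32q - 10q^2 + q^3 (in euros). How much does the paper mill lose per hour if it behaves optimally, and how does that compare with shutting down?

Profit = -€245 at q = 7

AVC = 32 - 10q + q^2; min AVC = €7 at q = 5. Since P = €39 ≥ min AVC, the firm produces.
With MC = 32 - 20q + 3q^2, P = MC on the upward-sloping part at q* = 7.
TR = 39·7 = 273. TC = 441 + 77 = 518. Profit = 273 − 518 = -€245.
By producing, the firm covers all variable cost plus €196 of fixed cost; shutting down would lose the full €441.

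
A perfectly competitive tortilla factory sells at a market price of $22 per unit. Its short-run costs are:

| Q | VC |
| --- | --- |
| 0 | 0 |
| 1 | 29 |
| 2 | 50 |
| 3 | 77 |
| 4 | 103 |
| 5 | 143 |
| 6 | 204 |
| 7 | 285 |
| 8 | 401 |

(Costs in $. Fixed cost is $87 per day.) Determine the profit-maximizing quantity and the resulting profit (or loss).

Tabulate TR − TC: Q=0: -87; Q=1: -94; Q=2: -93; Q=3: -98; Q=4: -102; Q=5: -120; Q=6: -159; Q=7: -218; Q=8: -312.
Profit is highest at Q = 0. Equivalently, the lowest AVC in the table is 50/2 ≈ $25 at Q = 2, and P = $22 falls below it — price never covers variable cost, so the firm shuts down and loses only its fixed cost.

Q = 0 (shut down); profit = -$87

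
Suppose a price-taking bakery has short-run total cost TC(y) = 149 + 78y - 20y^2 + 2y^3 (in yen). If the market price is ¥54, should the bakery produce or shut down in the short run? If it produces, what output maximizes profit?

Produce at y = 6

From TC, MC = TC'(y) = 78 - 40y + 6y^2 and AVC = VC/y = 78 - 20y + 2y^2.
AVC hits its minimum where MC = AVC, at y = 5, giving min AVC = 78 - 20·5 + 2·5^2 = ¥28.
Since P = ¥54 ≥ min AVC = ¥28, price covers variable cost and the firm should produce.
P = MC gives 24 - 40y + 6y^2 = 0, with roots 2/3 and 6. Take the larger (rising MC): y* = 6.
Check: AVC at y = 6 is ¥30 ≤ P, so revenue covers variable cost.
Profit = P·y − TC = 54·6 − 329 = -¥5, a loss, but smaller than the ¥149 fixed cost the firm would lose by shutting down.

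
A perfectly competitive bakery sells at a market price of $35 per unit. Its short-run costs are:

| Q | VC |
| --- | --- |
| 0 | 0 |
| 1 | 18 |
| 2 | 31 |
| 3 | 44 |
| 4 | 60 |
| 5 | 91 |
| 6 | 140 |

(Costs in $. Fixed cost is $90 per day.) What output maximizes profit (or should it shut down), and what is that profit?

Q = 5; profit = -$6

Profit at each row (π = 35Q − TC): Q=0: -90; Q=1: -73; Q=2: -51; Q=3: -29; Q=4: -10; Q=5: -6; Q=6: -20.
Profit is maximized at Q = 5. AVC there is 91/5 = $18.20 ≤ P, so producing beats shutting down (which would give -$90).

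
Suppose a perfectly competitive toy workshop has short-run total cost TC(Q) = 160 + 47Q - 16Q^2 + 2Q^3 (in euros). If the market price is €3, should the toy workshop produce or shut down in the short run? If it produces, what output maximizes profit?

From TC, MC = TC'(Q) = 47 - 32Q + 6Q^2 and AVC = VC/Q = 47 - 16Q + 2Q^2.
AVC is minimized where dAVC/dQ = -16 + 4Q = 0, at Q = 4; min AVC = 47 - 16·4 + 2·4^2 = €15.
Since P = €3 < min AVC = €15, price fails to cover variable cost at any output.
Shutting down limits the loss to fixed cost, €160.

Shut down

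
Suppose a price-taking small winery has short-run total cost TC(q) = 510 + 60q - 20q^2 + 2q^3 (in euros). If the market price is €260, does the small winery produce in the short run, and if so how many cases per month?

Produce at q = 10

Strip out fixed cost: VC = 60q - 20q^2 + 2q^3. Then AVC = 60 - 20q + 2q^2 and MC = 60 - 40q + 6q^2.
AVC is minimized where dAVC/dq = -20 + 4q = 0, at q = 5; min AVC = 60 - 20·5 + 2·5^2 = €10.
Since P = €260 ≥ min AVC = €10, price covers variable cost and the firm should produce.
P = MC gives -200 - 40q + 6q^2 = 0, with roots -10/3 and 10. Take the larger (rising MC): q* = 10.
Check: AVC at q = 10 is €60 ≤ P, so revenue covers variable cost.
Profit = P·q − TC = 260·10 − 1110 = €1490.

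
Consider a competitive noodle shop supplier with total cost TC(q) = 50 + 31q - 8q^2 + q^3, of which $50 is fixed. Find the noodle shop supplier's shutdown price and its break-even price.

Shutdown price = $15; break-even price = $26

AVC = 31 - 8q + q^2; minimized at q = 4, giving min AVC = $15. That is the shutdown price.
ATC = 50/q + 31 - 8q + q^2. Setting dATC/dq = −50/q^2 − 8 + 2q = 0 gives q = 5 (since 2·5^3 − 8·5^2 = 50).
min ATC = 50/5 + 31 − 8·5 + 5^2 = $26. That is the break-even price.
For $15 ≤ P < $26 the firm produces at a loss; below $15 it shuts down.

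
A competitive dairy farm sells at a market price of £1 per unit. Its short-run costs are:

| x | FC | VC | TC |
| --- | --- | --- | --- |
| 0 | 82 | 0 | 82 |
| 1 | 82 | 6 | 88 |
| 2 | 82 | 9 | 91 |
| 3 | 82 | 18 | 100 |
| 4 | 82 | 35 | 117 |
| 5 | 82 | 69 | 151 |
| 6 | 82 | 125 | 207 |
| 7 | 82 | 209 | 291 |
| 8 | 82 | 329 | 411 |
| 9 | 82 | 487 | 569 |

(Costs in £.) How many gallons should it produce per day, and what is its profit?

x = 0 (shut down); profit = -£82

Profit at each row (π = 1x − TC): x=0: -82; x=1: -87; x=2: -89; x=3: -97; x=4: -113; x=5: -146; x=6: -201; x=7: -284; x=8: -403; x=9: -560.
Profit is highest at x = 0. Equivalently, the lowest AVC in the table is 9/2 ≈ £4.50 at x = 2, and P = £1 falls below it — price never covers variable cost, so the firm shuts down and loses only its fixed cost.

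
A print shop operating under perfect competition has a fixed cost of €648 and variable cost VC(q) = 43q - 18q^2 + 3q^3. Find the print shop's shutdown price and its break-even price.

Shutdown price = €16; break-even price = €151

Shutdown price = min AVC. AVC = 43 - 18q + 3q^2, with vertex at q = 3 and minimum €16.
ATC = 648/q + 43 - 18q + 3q^2. Setting dATC/dq = −648/q^2 − 18 + 6q = 0 gives q = 6 (since 6·6^3 − 18·6^2 = 648).
min ATC = 648/6 + 43 − 18·6 + 3·6^2 = €151. That is the break-even price.
For €16 ≤ P < €151 the firm produces at a loss; below €16 it shuts down.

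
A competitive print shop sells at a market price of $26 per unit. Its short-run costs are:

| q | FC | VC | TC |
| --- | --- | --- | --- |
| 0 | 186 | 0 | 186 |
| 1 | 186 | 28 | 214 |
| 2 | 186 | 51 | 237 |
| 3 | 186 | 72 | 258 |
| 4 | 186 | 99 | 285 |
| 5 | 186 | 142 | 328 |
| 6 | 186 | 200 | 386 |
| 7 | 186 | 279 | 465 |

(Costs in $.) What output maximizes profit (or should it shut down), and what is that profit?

Tabulate TR − TC: q=0: -186; q=1: -188; q=2: -185; q=3: -180; q=4: -181; q=5: -198; q=6: -230; q=7: -283.
Profit is maximized at q = 3. AVC there is 72/3 = $24 ≤ P, so producing beats shutting down (which would give -$186).

q = 3; profit = -$180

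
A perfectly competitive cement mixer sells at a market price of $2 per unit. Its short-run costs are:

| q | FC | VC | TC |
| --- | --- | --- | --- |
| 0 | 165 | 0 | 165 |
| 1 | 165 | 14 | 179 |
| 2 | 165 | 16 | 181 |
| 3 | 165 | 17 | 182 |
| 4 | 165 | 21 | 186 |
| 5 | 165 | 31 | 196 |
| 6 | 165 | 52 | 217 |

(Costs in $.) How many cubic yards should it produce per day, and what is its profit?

Compute π = P·q − TC at each output: q=0: -165; q=1: -177; q=2: -177; q=3: -176; q=4: -178; q=5: -186; q=6: -205.
Profit is highest at q = 0. Equivalently, the lowest AVC in the table is 21/4 ≈ $5.25 at q = 4, and P = $2 falls below it — price never covers variable cost, so the firm shuts down and loses only its fixed cost.

q = 0 (shut down); profit = -$165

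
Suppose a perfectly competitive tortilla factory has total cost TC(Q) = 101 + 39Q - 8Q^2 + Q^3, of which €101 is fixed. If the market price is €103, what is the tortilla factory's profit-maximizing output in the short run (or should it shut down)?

Produce at Q = 8

Variable cost is VC = 39Q - 8Q^2 + Q^3, so AVC = VC/Q = 39 - 8Q + Q^2 and MC = dTC/dQ = 39 - 16Q + 3Q^2.
AVC is minimized where dAVC/dQ = -8 + 2Q = 0, at Q = 4; min AVC = 39 - 8·4 + 4^2 = €23.
Since P = €103 ≥ min AVC = €23, price covers variable cost and the firm should produce.
Solving P = MC: -64 - 16Q + 3Q^2 = 0 ⇒ Q = -8/3 or 8. On the upward-sloping branch, Q* = 8.
Check: AVC at Q = 8 is €39 ≤ P, so revenue covers variable cost.
Profit = P·Q − TC = 103·8 − 413 = €411.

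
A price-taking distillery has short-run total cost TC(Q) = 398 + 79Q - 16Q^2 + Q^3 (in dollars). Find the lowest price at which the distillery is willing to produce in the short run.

The shutdown price is the minimum of AVC. VC = 79Q - 16Q^2 + Q^3, so AVC = 79 - 16Q + Q^2.
dAVC/dQ = -16 + 2Q = 0 gives Q = 8. min AVC = 79 - 16·8 + 8^2 = 15.
For P < $15 the firm produces nothing.

$15 per unit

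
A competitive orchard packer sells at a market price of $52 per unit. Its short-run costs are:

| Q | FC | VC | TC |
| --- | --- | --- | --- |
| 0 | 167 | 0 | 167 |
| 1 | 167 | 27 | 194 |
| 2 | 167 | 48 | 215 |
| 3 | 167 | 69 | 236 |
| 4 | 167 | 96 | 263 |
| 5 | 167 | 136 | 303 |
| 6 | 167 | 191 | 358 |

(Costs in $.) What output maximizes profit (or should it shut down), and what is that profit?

Q = 5; profit = -$43

Compute π = P·Q − TC at each output: Q=0: -167; Q=1: -142; Q=2: -111; Q=3: -80; Q=4: -55; Q=5: -43; Q=6: -46.
Profit is maximized at Q = 5. AVC there is 136/5 = $27.20 ≤ P, so producing beats shutting down (which would give -$167).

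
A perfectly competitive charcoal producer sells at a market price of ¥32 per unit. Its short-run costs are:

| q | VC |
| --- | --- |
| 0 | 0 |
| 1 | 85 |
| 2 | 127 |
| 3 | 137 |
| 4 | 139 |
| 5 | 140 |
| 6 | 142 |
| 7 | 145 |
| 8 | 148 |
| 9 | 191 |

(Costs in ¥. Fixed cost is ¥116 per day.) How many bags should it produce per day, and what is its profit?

q = 8; profit = -¥8

Profit at each row (π = 32q − TC): q=0: -116; q=1: -169; q=2: -179; q=3: -157; q=4: -127; q=5: -96; q=6: -66; q=7: -37; q=8: -8; q=9: -19.
Profit is maximized at q = 8. AVC there is 148/8 = ¥18.50 ≤ P, so producing beats shutting down (which would give -¥116).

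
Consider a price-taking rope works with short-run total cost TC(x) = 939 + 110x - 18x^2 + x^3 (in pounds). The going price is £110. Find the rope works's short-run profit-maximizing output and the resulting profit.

Profit = -£75 at x = 12

AVC = 110 - 18x + x^2 has its minimum £29 at x = 9; price £110 clears that bar, so the firm operates.
MC = 110 - 36x + 3x^2. Setting P = MC and taking the root on the rising branch gives x* = 12.
TR = 110·12 = 1320. TC = 939 + 456 = 1395. Profit = 1320 − 1395 = -£75.
By producing, the firm covers all variable cost plus £864 of fixed cost; shutting down would lose the full £939.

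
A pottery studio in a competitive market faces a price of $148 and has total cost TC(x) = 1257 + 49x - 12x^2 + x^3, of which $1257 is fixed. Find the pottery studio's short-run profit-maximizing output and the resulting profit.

Profit = -$47 at x = 11

AVC = 49 - 12x + x^2 has its minimum $13 at x = 6; price $148 clears that bar, so the firm operates.
MC = 49 - 24x + 3x^2. Setting P = MC and taking the root on the rising branch gives x* = 11.
TR = 148·11 = 1628. TC = 1257 + 418 = 1675. Profit = 1628 − 1675 = -$47.
That loss of $47 beats the $1257 the firm would lose by shutting down; producing recovers $1210 of fixed cost.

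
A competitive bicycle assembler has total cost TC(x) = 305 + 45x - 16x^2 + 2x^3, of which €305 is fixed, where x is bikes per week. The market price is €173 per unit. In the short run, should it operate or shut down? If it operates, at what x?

From TC, MC = TC'(x) = 45 - 32x + 6x^2 and AVC = VC/x = 45 - 16x + 2x^2.
AVC hits its minimum where MC = AVC, at x = 4, giving min AVC = 45 - 16·4 + 2·4^2 = €13.
Because €173 ≥ €13, revenue can cover variable cost; the firm operates.
Set P = MC: 173 = 45 - 32x + 6x^2 → -128 - 32x + 6x^2 = 0. The roots are x = -8/3 and x = 8; the profit-maximizing output is on the rising part of MC, so x* = 8.
Check: AVC at x = 8 is €45 ≤ P, so revenue covers variable cost.
Profit = P·x − TC = 173·8 − 665 = €719.

Produce at x = 8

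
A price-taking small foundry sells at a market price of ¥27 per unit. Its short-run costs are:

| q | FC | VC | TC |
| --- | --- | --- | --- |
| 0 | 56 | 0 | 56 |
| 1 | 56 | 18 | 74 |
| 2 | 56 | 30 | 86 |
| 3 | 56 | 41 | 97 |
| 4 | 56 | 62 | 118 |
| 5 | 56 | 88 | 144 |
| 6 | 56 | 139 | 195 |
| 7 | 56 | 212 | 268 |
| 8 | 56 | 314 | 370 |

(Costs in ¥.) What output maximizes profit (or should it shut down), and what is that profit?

Profit at each row (π = 27q − TC): q=0: -56; q=1: -47; q=2: -32; q=3: -16; q=4: -10; q=5: -9; q=6: -33; q=7: -79; q=8: -154.
Profit is maximized at q = 5. AVC there is 88/5 = ¥17.60 ≤ P, so producing beats shutting down (which would give -¥56).

q = 5; profit = -¥9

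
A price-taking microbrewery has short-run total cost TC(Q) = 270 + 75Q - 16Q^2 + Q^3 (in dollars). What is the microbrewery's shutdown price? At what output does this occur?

$11 per unit, at Q = 8

The shutdown price is the minimum of AVC. VC = 75Q - 16Q^2 + Q^3, so AVC = 75 - 16Q + Q^2.
dAVC/dQ = -16 + 2Q = 0 gives Q = 8. min AVC = 75 - 16·8 + 8^2 = 11.
For P < $11 the firm produces nothing.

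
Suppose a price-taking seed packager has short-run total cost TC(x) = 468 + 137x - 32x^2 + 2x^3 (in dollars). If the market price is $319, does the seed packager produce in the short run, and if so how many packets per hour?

Produce at x = 13

From TC, MC = TC'(x) = 137 - 64x + 6x^2 and AVC = VC/x = 137 - 32x + 2x^2.
AVC hits its minimum where MC = AVC, at x = 8, giving min AVC = 137 - 32·8 + 2·8^2 = $9.
P = $319 exceeds min AVC = $9, so the firm stays open.
Set P = MC: 319 = 137 - 64x + 6x^2 → -182 - 64x + 6x^2 = 0. The roots are x = -7/3 and x = 13; the profit-maximizing output is on the rising part of MC, so x* = 13.
Check: AVC at x = 13 is $59 ≤ P, so revenue covers variable cost.
Profit = P·x − TC = 319·13 − 1235 = $2912.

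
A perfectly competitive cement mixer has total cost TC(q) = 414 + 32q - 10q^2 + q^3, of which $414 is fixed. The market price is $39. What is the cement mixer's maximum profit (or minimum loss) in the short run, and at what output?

AVC = 32 - 10q + q^2 has its minimum $7 at q = 5; price $39 clears that bar, so the firm operates.
MC = 32 - 20q + 3q^2. Setting P = MC and taking the root on the rising branch gives q* = 7.
TR = 39·7 = 273. TC = 414 + 77 = 491. Profit = 273 − 491 = -$218.
By producing, the firm covers all variable cost plus $196 of fixed cost; shutting down would lose the full $414.

Profit = -$218 at q = 7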